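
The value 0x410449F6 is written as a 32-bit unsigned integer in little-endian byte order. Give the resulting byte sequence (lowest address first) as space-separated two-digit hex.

Split into bytes (most-significant first): 41 04 49 F6.
In little-endian order the low byte comes first in memory.
So at ascending addresses the bytes are F6 49 04 41.

F6 49 04 41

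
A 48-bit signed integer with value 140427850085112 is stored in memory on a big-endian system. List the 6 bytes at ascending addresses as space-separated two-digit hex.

7F B7 E8 1E F2 F8

140427850085112 in hexadecimal, padded to 48 bits, is 0x7FB7E81EF2F8.
Split into bytes (most-significant first): 7F B7 E8 1E F2 F8.
Big-endian: lowest address holds the most-significant byte.
So the memory order matches the most-significant-first order: 7F B7 E8 1E F2 F8.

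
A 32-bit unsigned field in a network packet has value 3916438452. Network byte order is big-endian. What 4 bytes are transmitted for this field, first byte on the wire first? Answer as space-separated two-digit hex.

E9 70 1B B4

3916438452 in hexadecimal, padded to 32 bits, is 0xE9701BB4.
Split into bytes (most-significant first): E9 70 1B B4.
In big-endian order the high byte comes first in memory.
So the memory order matches the most-significant-first order: E9 70 1B B4.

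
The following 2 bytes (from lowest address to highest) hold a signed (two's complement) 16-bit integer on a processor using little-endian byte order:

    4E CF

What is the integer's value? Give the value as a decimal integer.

-12466

Little-endian: lowest address holds the least-significant byte.
Reassemble most-significant byte first: CF 4E → 0xCF4E.
Top bit is set, so as a signed 16-bit value this is 0xCF4E − 2^16 = -12466.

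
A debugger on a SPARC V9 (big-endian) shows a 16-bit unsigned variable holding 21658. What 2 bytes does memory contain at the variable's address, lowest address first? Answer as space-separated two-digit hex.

21658 in hexadecimal, padded to 16 bits, is 0x549A.
Split into bytes (most-significant first): 54 9A.
Big-endian: lowest address holds the most-significant byte.
So the memory order matches the most-significant-first order: 54 9A.

54 9A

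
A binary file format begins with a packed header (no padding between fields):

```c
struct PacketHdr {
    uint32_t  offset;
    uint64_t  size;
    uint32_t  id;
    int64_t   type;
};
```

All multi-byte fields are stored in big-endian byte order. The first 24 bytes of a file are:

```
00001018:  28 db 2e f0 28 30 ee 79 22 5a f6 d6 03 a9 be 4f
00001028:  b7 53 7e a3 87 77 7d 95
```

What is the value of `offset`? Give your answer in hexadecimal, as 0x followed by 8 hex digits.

0x28DB2EF0

`offset` is the first field, at byte offset 0, occupying 4 bytes.
Bytes at offsets 0..3: 28 DB 2E F0.
Big-endian stores the most-significant byte at the lowest address.
The bytes are already most-significant first: 0x28DB2EF0.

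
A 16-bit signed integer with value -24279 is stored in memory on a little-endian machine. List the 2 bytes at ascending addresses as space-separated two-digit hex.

Two's complement of -24279 in 16 bits: 24279 = 0x5ED7; invert → 0xA128; add 1 → 0xA129.
Split into bytes (most-significant first): A1 29.
In little-endian order the low byte comes first in memory.
So at ascending addresses the bytes are 29 A1.

29 A1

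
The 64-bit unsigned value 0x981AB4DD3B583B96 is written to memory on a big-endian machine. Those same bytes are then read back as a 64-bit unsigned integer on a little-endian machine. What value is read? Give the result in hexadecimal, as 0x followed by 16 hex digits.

0x963B583BDDB41A98

Stored big-endian, the bytes at ascending addresses are 98 1A B4 DD 3B 58 3B 96.
Read back as little-endian, the first byte is least significant, giving 0x963B583BDDB41A98.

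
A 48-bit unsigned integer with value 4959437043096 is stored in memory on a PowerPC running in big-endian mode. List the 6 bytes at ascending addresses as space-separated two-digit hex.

4959437043096 in hexadecimal, padded to 48 bits, is 0x0482B57BB598.
Split into bytes (most-significant first): 04 82 B5 7B B5 98.
Big-endian stores the most-significant byte at the lowest address.
So the memory order matches the most-significant-first order: 04 82 B5 7B B5 98.

04 82 B5 7B B5 98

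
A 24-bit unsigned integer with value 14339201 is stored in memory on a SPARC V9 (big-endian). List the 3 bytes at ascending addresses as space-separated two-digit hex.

DA CC 81

14339201 in hexadecimal, padded to 24 bits, is 0xDACC81.
Split into bytes (most-significant first): DA CC 81.
In big-endian order the high byte comes first in memory.
So the memory order matches the most-significant-first order: DA CC 81.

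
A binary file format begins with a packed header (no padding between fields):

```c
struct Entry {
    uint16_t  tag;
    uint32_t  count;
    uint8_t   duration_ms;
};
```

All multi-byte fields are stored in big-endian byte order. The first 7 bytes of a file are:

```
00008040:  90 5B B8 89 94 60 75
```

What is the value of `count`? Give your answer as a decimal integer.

`count` follows `tag` (2 bytes), so it starts at byte offset 2 and occupies 4 bytes.
Bytes at offsets 2..5: B8 89 94 60.
In big-endian order the high byte comes first in memory.
The bytes are already most-significant first: 0xB8899460.
0xB8899460 = 3096024160.

3096024160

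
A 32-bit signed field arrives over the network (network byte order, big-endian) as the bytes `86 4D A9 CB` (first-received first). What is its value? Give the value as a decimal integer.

Big-endian: lowest address holds the most-significant byte.
The bytes are already most-significant first: 0x864DA9CB.
Top bit is set, so as a signed 32-bit value this is 0x864DA9CB − 2^32 = -2041730613.

-2041730613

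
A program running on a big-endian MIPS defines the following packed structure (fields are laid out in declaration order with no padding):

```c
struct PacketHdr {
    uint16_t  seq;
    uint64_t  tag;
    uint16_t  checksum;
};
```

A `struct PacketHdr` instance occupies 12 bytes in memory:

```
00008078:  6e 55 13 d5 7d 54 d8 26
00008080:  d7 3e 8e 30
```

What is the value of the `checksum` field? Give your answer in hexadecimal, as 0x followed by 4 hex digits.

`checksum` follows `seq` (2 B), `tag` (8 B), so it starts at offset 2 + 8 = 10 and occupies 2 bytes.
Bytes at offsets 10..11: 8E 30.
Big-endian: lowest address holds the most-significant byte.
The bytes are already most-significant first: 0x8E30.

0x8E30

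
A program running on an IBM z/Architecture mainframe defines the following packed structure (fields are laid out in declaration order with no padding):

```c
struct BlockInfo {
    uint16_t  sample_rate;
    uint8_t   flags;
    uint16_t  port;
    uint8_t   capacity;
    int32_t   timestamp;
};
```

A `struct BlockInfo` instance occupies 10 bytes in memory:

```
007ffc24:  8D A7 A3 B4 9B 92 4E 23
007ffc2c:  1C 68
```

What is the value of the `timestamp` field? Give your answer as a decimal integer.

`timestamp` follows `sample_rate` (2 B), `flags` (1 B), `port` (2 B), `capacity` (1 B), so it starts at offset 2 + 1 + 2 + 1 = 6 and occupies 4 bytes.
Bytes at offsets 6..9: 4E 23 1C 68.
In big-endian order the high byte comes first in memory.
The bytes are already most-significant first: 0x4E231C68.
0x4E231C68 = 1310923880.

1310923880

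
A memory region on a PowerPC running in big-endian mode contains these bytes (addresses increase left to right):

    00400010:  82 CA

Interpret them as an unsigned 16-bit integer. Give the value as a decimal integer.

In big-endian order the high byte comes first in memory.
The bytes are already most-significant first: 0x82CA.
0x82CA = 33482.

33482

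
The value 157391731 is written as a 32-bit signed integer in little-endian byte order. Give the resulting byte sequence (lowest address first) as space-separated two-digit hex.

157391731 in hexadecimal, padded to 32 bits, is 0x09619B73.
Split into bytes (most-significant first): 09 61 9B 73.
Little-endian stores the least-significant byte at the lowest address.
So at ascending addresses the bytes are 73 9B 61 09.

73 9B 61 09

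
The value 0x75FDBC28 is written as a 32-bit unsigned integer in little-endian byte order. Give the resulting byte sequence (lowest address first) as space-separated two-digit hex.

Split into bytes (most-significant first): 75 FD BC 28.
In little-endian order the low byte comes first in memory.
So at ascending addresses the bytes are 28 BC FD 75.

28 BC FD 75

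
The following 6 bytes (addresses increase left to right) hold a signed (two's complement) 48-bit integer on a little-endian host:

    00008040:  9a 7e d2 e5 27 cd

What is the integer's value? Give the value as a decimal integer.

In little-endian order the low byte comes first in memory.
Reassemble most-significant byte first: CD 27 E5 D2 7E 9A → 0xCD27E5D27E9A.
Top bit is set, so as a signed 48-bit value this is 0xCD27E5D27E9A − 2^48 = -55903733514598.

-55903733514598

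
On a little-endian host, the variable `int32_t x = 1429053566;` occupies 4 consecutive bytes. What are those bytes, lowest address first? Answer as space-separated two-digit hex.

1429053566 in hexadecimal, padded to 32 bits, is 0x552DA07E.
Split into bytes (most-significant first): 55 2D A0 7E.
Little-endian stores the least-significant byte at the lowest address.
So at ascending addresses the bytes are 7E A0 2D 55.

7E A0 2D 55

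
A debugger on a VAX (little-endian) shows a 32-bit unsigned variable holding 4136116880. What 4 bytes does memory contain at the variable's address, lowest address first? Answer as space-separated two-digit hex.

4136116880 in hexadecimal, padded to 32 bits, is 0xF6882290.
Split into bytes (most-significant first): F6 88 22 90.
Little-endian stores the least-significant byte at the lowest address.
So at ascending addresses the bytes are 90 22 88 F6.

90 22 88 F6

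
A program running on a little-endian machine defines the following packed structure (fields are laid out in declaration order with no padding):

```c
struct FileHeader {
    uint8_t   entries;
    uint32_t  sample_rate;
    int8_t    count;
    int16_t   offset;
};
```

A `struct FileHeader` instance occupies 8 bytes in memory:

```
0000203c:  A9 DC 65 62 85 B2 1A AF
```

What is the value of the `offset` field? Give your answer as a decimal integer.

`offset` follows `entries` (1 B), `sample_rate` (4 B), `count` (1 B), so it starts at offset 1 + 4 + 1 = 6 and occupies 2 bytes.
Bytes at offsets 6..7: 1A AF.
Little-endian: lowest address holds the least-significant byte.
Reassemble most-significant byte first: AF 1A → 0xAF1A.
Top bit is set, so as a signed 16-bit value this is 0xAF1A − 2^16 = -20710.

-20710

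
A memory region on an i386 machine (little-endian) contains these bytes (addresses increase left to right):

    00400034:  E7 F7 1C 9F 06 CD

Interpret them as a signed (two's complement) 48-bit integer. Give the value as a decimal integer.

In little-endian order the low byte comes first in memory.
Reassemble most-significant byte first: CD 06 9F 1C F7 E7 → 0xCD069F1CF7E7.
Top bit is set, so as a signed 48-bit value this is 0xCD069F1CF7E7 − 2^48 = -56046653736985.

-56046653736985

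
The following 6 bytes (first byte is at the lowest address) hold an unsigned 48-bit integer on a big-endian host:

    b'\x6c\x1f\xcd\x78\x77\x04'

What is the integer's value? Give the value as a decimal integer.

Big-endian: lowest address holds the most-significant byte.
The bytes are already most-significant first: 0x6C1FCD787704.
0x6C1FCD787704 = 118883847010052.

118883847010052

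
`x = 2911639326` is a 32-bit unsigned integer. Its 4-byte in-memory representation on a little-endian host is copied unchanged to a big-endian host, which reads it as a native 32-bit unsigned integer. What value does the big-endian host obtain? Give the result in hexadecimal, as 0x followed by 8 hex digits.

2911639326 in 32-bit hexadecimal is 0xAD8C171E.
Stored little-endian, the bytes at ascending addresses are 1E 17 8C AD.
Read back as big-endian, the last byte is least significant, giving 0x1E178CAD.

0x1E178CAD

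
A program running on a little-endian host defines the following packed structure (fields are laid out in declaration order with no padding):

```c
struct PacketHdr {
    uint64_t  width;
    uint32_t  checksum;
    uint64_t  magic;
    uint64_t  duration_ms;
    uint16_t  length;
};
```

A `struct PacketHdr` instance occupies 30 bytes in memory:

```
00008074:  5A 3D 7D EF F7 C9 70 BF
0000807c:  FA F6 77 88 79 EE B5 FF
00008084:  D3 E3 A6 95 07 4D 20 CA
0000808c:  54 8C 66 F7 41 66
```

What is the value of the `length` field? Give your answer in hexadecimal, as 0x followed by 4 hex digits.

`length` follows `width` (8 B), `checksum` (4 B), `magic` (8 B), `duration_ms` (8 B), so it starts at offset 8 + 4 + 8 + 8 = 28 and occupies 2 bytes.
Bytes at offsets 28..29: 41 66.
Little-endian stores the least-significant byte at the lowest address.
Reassemble most-significant byte first: 66 41 → 0x6641.

0x6641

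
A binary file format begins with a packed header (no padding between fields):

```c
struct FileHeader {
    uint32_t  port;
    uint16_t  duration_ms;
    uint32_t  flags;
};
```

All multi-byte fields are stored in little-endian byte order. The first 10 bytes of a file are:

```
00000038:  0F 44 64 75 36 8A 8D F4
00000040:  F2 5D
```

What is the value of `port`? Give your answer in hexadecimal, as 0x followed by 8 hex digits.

0x7564440F

`port` is the first field, at byte offset 0, occupying 4 bytes.
Bytes at offsets 0..3: 0F 44 64 75.
In little-endian order the low byte comes first in memory.
Reassemble most-significant byte first: 75 64 44 0F → 0x7564440F.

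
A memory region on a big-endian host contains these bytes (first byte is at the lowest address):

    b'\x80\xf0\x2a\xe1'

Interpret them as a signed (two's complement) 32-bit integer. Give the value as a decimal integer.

Big-endian stores the most-significant byte at the lowest address.
The bytes are already most-significant first: 0x80F02AE1.
Top bit is set, so as a signed 32-bit value this is 0x80F02AE1 − 2^32 = -2131744031.

-2131744031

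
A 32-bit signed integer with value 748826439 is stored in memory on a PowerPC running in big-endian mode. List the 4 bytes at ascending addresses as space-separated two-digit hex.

748826439 in hexadecimal, padded to 32 bits, is 0x2CA22F47.
Split into bytes (most-significant first): 2C A2 2F 47.
Big-endian: lowest address holds the most-significant byte.
So the memory order matches the most-significant-first order: 2C A2 2F 47.

2C A2 2F 47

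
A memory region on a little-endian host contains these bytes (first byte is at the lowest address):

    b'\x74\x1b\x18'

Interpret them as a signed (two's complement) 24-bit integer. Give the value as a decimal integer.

Little-endian: lowest address holds the least-significant byte.
Reassemble most-significant byte first: 18 1B 74 → 0x181B74.
0x181B74 = 1579892.

1579892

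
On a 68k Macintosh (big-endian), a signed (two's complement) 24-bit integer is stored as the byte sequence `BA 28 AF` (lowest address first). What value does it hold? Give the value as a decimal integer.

-4577105

Big-endian stores the most-significant byte at the lowest address.
The bytes are already most-significant first: 0xBA28AF.
Top bit is set, so as a signed 24-bit value this is 0xBA28AF − 2^24 = -4577105.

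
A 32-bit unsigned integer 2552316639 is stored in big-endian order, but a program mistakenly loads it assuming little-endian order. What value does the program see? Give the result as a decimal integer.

3745653144

2552316639 in 32-bit hexadecimal is 0x982142DF.
Stored big-endian, the bytes at ascending addresses are 98 21 42 DF.
Read back as little-endian, the first byte is least significant, giving 0xDF422198.
0xDF422198 = 3745653144.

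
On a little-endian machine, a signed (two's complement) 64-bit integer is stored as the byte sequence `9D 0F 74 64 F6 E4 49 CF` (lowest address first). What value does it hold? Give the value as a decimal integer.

Little-endian: lowest address holds the least-significant byte.
Reassemble most-significant byte first: CF 49 E4 F6 64 74 0F 9D → 0xCF49E4F664740F9D.
Top bit is set, so as a signed 64-bit value this is 0xCF49E4F664740F9D − 2^64 = -3510022687660175459.

-3510022687660175459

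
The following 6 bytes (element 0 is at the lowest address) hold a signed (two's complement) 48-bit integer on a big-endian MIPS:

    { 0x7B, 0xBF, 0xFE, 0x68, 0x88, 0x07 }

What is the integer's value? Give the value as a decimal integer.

Big-endian: lowest address holds the most-significant byte.
The bytes are already most-significant first: 0x7BBFFE688807.
0x7BBFFE688807 = 136064537233415.

136064537233415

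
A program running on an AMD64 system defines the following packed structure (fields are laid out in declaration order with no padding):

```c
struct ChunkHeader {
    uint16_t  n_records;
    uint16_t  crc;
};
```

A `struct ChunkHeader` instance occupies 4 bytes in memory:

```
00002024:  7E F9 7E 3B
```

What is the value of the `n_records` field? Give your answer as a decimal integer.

63870

`n_records` is the first field, at byte offset 0, occupying 2 bytes.
Bytes at offsets 0..1: 7E F9.
Little-endian stores the least-significant byte at the lowest address.
Reassemble most-significant byte first: F9 7E → 0xF97E.
0xF97E = 63870.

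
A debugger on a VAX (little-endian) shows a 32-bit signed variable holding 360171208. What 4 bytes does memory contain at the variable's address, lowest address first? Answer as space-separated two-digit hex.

C8 C6 77 15

360171208 in hexadecimal, padded to 32 bits, is 0x1577C6C8.
Split into bytes (most-significant first): 15 77 C6 C8.
Little-endian stores the least-significant byte at the lowest address.
So at ascending addresses the bytes are C8 C6 77 15.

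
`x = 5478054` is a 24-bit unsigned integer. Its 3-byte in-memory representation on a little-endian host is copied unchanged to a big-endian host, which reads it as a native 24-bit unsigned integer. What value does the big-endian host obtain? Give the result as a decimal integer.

10917459

5478054 in 24-bit hexadecimal is 0x5396A6.
Stored little-endian, the bytes at ascending addresses are A6 96 53.
Read back as big-endian, the last byte is least significant, giving 0xA69653.
0xA69653 = 10917459.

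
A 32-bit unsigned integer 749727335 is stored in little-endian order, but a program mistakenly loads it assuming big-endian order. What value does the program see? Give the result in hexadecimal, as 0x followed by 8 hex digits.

749727335 in 32-bit hexadecimal is 0x2CAFEE67.
Stored little-endian, the bytes at ascending addresses are 67 EE AF 2C.
Read back as big-endian, the last byte is least significant, giving 0x67EEAF2C.

0x67EEAF2C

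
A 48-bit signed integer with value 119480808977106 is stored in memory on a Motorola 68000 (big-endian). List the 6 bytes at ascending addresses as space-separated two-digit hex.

119480808977106 in hexadecimal, padded to 48 bits, is 0x6CAACB2D32D2.
Split into bytes (most-significant first): 6C AA CB 2D 32 D2.
Big-endian: lowest address holds the most-significant byte.
So the memory order matches the most-significant-first order: 6C AA CB 2D 32 D2.

6C AA CB 2D 32 D2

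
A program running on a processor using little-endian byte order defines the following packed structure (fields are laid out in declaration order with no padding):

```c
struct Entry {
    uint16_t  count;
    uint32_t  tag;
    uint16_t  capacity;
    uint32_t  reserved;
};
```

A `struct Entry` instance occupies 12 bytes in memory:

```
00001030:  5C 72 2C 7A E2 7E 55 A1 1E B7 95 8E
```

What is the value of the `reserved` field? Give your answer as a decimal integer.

2392176414

`reserved` follows `count` (2 B), `tag` (4 B), `capacity` (2 B), so it starts at offset 2 + 4 + 2 = 8 and occupies 4 bytes.
Bytes at offsets 8..11: 1E B7 95 8E.
Little-endian stores the least-significant byte at the lowest address.
Reassemble most-significant byte first: 8E 95 B7 1E → 0x8E95B71E.
0x8E95B71E = 2392176414.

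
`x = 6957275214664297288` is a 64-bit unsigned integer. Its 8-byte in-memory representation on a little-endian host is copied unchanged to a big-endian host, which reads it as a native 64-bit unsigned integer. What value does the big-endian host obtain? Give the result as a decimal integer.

5254488342886911328

6957275214664297288 in 64-bit hexadecimal is 0x608D34F24EB1EB48.
Stored little-endian, the bytes at ascending addresses are 48 EB B1 4E F2 34 8D 60.
Read back as big-endian, the last byte is least significant, giving 0x48EBB14EF2348D60.
0x48EBB14EF2348D60 = 5254488342886911328.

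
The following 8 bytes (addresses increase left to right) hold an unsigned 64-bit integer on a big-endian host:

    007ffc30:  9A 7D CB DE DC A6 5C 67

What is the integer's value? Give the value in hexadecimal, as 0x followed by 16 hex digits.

Big-endian stores the most-significant byte at the lowest address.
The bytes are already most-significant first: 0x9A7DCBDEDCA65C67.

0x9A7DCBDEDCA65C67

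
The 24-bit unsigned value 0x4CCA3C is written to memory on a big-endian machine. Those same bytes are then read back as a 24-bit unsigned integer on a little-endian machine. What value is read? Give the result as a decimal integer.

3983948

Stored big-endian, the bytes at ascending addresses are 4C CA 3C.
Read back as little-endian, the first byte is least significant, giving 0x3CCA4C.
0x3CCA4C = 3983948.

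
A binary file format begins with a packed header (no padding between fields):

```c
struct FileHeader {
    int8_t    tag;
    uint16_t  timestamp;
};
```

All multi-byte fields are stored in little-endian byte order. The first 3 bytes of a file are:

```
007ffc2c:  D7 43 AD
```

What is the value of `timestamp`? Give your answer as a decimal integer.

44355

`timestamp` follows `tag` (1 byte), so it starts at byte offset 1 and occupies 2 bytes.
Bytes at offsets 1..2: 43 AD.
In little-endian order the low byte comes first in memory.
Reassemble most-significant byte first: AD 43 → 0xAD43.
0xAD43 = 44355.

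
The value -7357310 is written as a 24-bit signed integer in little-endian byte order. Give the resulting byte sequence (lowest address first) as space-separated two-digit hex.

Two's complement of -7357310 in 24 bits: 7357310 = 0x70437E; invert → 0x8FBC81; add 1 → 0x8FBC82.
Split into bytes (most-significant first): 8F BC 82.
In little-endian order the low byte comes first in memory.
So at ascending addresses the bytes are 82 BC 8F.

82 BC 8F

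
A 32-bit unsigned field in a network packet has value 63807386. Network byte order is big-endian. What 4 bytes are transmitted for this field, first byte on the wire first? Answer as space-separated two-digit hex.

63807386 in hexadecimal, padded to 32 bits, is 0x03CD9F9A.
Split into bytes (most-significant first): 03 CD 9F 9A.
Big-endian stores the most-significant byte at the lowest address.
So the memory order matches the most-significant-first order: 03 CD 9F 9A.

03 CD 9F 9A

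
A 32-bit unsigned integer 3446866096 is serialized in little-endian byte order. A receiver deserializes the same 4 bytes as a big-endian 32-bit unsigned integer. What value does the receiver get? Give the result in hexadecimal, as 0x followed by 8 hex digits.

0xB00073CD

3446866096 in 32-bit hexadecimal is 0xCD7300B0.
Stored little-endian, the bytes at ascending addresses are B0 00 73 CD.
Read back as big-endian, the last byte is least significant, giving 0xB00073CD.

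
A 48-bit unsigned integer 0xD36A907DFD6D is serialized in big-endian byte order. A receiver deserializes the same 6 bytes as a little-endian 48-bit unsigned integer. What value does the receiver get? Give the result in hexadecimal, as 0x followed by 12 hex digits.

Stored big-endian, the bytes at ascending addresses are D3 6A 90 7D FD 6D.
Read back as little-endian, the first byte is least significant, giving 0x6DFD7D906AD3.

0x6DFD7D906AD3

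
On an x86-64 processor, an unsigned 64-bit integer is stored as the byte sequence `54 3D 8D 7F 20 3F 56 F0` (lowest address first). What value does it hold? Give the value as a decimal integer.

17318098825911287124

Little-endian stores the least-significant byte at the lowest address.
Reassemble most-significant byte first: F0 56 3F 20 7F 8D 3D 54 → 0xF0563F207F8D3D54.
0xF0563F207F8D3D54 = 17318098825911287124.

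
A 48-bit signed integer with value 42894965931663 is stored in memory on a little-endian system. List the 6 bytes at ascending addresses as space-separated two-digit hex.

8F FE 34 43 03 27

42894965931663 in hexadecimal, padded to 48 bits, is 0x27034334FE8F.
Split into bytes (most-significant first): 27 03 43 34 FE 8F.
Little-endian stores the least-significant byte at the lowest address.
So at ascending addresses the bytes are 8F FE 34 43 03 27.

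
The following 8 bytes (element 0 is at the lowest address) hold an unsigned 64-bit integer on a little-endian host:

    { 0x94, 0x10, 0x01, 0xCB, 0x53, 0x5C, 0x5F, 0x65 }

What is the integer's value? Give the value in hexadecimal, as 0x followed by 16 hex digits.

0x655F5C53CB011094

Little-endian: lowest address holds the least-significant byte.
Reassemble most-significant byte first: 65 5F 5C 53 CB 01 10 94 → 0x655F5C53CB011094.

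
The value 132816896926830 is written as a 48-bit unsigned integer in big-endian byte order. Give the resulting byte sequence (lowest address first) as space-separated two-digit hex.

132816896926830 in hexadecimal, padded to 48 bits, is 0x78CBD7F6246E.
Split into bytes (most-significant first): 78 CB D7 F6 24 6E.
Big-endian: lowest address holds the most-significant byte.
So the memory order matches the most-significant-first order: 78 CB D7 F6 24 6E.

78 CB D7 F6 24 6E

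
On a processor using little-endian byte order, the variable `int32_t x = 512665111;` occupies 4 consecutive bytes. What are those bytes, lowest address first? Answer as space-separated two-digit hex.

17 A6 8E 1E

512665111 in hexadecimal, padded to 32 bits, is 0x1E8EA617.
Split into bytes (most-significant first): 1E 8E A6 17.
Little-endian stores the least-significant byte at the lowest address.
So at ascending addresses the bytes are 17 A6 8E 1E.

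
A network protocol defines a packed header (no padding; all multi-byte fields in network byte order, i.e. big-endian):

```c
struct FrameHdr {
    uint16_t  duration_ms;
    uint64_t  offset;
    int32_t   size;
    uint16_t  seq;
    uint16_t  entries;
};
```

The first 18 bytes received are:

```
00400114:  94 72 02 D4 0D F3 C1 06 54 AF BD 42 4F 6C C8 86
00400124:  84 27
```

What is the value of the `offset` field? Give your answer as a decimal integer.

203803223705146543

`offset` follows `duration_ms` (2 bytes), so it starts at byte offset 2 and occupies 8 bytes.
Bytes at offsets 2..9: 02 D4 0D F3 C1 06 54 AF.
Big-endian: lowest address holds the most-significant byte.
The bytes are already most-significant first: 0x02D40DF3C10654AF.
0x02D40DF3C10654AF = 203803223705146543.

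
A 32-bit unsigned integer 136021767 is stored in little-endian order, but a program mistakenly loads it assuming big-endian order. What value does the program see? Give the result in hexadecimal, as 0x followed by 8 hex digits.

0x07871B08

136021767 in 32-bit hexadecimal is 0x081B8707.
Stored little-endian, the bytes at ascending addresses are 07 87 1B 08.
Read back as big-endian, the last byte is least significant, giving 0x07871B08.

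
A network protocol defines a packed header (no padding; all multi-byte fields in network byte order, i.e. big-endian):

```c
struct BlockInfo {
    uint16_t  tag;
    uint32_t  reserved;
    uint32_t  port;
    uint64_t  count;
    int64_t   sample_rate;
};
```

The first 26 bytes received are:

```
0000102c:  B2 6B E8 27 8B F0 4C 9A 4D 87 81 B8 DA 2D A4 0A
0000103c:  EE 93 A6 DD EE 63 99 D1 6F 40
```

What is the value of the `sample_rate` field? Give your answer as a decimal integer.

-6422715382010646720

`sample_rate` follows `tag` (2 B), `reserved` (4 B), `port` (4 B), `count` (8 B), so it starts at offset 2 + 4 + 4 + 8 = 18 and occupies 8 bytes.
Bytes at offsets 18..25: A6 DD EE 63 99 D1 6F 40.
Big-endian stores the most-significant byte at the lowest address.
The bytes are already most-significant first: 0xA6DDEE6399D16F40.
Top bit is set, so as a signed 64-bit value this is 0xA6DDEE6399D16F40 − 2^64 = -6422715382010646720.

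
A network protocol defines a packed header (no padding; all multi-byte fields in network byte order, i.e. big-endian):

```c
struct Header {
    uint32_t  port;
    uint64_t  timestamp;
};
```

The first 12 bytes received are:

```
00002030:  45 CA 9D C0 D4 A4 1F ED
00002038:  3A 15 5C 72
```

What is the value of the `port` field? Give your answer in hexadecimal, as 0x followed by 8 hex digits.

0x45CA9DC0

`port` is the first field, at byte offset 0, occupying 4 bytes.
Bytes at offsets 0..3: 45 CA 9D C0.
Big-endian stores the most-significant byte at the lowest address.
The bytes are already most-significant first: 0x45CA9DC0.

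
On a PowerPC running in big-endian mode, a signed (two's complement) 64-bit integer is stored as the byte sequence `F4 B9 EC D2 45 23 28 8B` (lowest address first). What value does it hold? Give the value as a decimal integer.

Big-endian: lowest address holds the most-significant byte.
The bytes are already most-significant first: 0xF4B9ECD24523288B.
Top bit is set, so as a signed 64-bit value this is 0xF4B9ECD24523288B − 2^64 = -812357869916444533.

-812357869916444533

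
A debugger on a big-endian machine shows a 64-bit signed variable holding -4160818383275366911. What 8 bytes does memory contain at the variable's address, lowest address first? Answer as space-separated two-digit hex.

Two's complement of -4160818383275366911 in 64 bits: 4160818383275366911 = 0x39BE32464E0B19FF; invert → 0xC641CDB9B1F4E600; add 1 → 0xC641CDB9B1F4E601.
Split into bytes (most-significant first): C6 41 CD B9 B1 F4 E6 01.
Big-endian stores the most-significant byte at the lowest address.
So the memory order matches the most-significant-first order: C6 41 CD B9 B1 F4 E6 01.

C6 41 CD B9 B1 F4 E6 01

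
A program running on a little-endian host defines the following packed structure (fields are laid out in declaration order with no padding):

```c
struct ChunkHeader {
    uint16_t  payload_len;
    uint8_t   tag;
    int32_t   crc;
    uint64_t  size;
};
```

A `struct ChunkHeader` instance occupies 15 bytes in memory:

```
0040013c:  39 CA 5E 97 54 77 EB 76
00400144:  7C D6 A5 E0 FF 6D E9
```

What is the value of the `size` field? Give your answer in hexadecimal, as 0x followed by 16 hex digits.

`size` follows `payload_len` (2 B), `tag` (1 B), `crc` (4 B), so it starts at offset 2 + 1 + 4 = 7 and occupies 8 bytes.
Bytes at offsets 7..14: 76 7C D6 A5 E0 FF 6D E9.
Little-endian: lowest address holds the least-significant byte.
Reassemble most-significant byte first: E9 6D FF E0 A5 D6 7C 76 → 0xE96DFFE0A5D67C76.

0xE96DFFE0A5D67C76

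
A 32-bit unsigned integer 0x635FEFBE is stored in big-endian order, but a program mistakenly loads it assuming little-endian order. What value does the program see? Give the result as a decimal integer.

Stored big-endian, the bytes at ascending addresses are 63 5F EF BE.
Read back as little-endian, the first byte is least significant, giving 0xBEEF5F63.
0xBEEF5F63 = 3203358563.

3203358563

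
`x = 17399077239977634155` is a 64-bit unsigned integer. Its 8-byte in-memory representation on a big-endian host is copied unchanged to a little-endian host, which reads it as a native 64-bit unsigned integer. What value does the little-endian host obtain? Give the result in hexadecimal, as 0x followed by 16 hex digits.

0x6B6973C490F075F1

17399077239977634155 in 64-bit hexadecimal is 0xF175F090C473696B.
Stored big-endian, the bytes at ascending addresses are F1 75 F0 90 C4 73 69 6B.
Read back as little-endian, the first byte is least significant, giving 0x6B6973C490F075F1.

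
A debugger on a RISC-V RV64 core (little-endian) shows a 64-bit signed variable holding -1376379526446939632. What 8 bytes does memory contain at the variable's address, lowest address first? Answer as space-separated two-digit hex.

10 82 02 F2 1C 1E E6 EC

Two's complement of -1376379526446939632 in 64 bits: 1376379526446939632 = 0x1319E1E30DFD7DF0; invert → 0xECE61E1CF202820F; add 1 → 0xECE61E1CF2028210.
Split into bytes (most-significant first): EC E6 1E 1C F2 02 82 10.
Little-endian: lowest address holds the least-significant byte.
So at ascending addresses the bytes are 10 82 02 F2 1C 1E E6 EC.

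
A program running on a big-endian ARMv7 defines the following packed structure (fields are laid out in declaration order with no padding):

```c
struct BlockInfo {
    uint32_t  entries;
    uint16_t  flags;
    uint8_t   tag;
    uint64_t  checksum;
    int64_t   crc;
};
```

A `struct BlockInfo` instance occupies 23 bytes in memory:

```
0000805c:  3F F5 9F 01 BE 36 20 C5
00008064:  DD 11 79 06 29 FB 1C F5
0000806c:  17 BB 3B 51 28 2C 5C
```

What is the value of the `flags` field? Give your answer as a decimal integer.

48694

`flags` follows `entries` (4 bytes), so it starts at byte offset 4 and occupies 2 bytes.
Bytes at offsets 4..5: BE 36.
Big-endian stores the most-significant byte at the lowest address.
The bytes are already most-significant first: 0xBE36.
0xBE36 = 48694.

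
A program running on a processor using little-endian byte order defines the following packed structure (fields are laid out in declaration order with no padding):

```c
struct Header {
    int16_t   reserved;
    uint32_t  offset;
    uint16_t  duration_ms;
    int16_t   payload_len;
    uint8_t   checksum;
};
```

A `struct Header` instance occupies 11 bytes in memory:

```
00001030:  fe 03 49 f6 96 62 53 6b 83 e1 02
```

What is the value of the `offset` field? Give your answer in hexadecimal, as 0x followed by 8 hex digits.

`offset` follows `reserved` (2 bytes), so it starts at byte offset 2 and occupies 4 bytes.
Bytes at offsets 2..5: 49 F6 96 62.
Little-endian: lowest address holds the least-significant byte.
Reassemble most-significant byte first: 62 96 F6 49 → 0x6296F649.

0x6296F649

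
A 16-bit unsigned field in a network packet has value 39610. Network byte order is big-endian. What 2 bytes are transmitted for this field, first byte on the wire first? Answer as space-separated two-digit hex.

9A BA

39610 in hexadecimal, padded to 16 bits, is 0x9ABA.
Split into bytes (most-significant first): 9A BA.
In big-endian order the high byte comes first in memory.
So the memory order matches the most-significant-first order: 9A BA.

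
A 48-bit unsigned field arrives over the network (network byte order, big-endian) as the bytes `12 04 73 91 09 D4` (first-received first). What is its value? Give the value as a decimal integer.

Big-endian stores the most-significant byte at the lowest address.
The bytes are already most-significant first: 0x1204739109D4.
0x1204739109D4 = 19810328054228.

19810328054228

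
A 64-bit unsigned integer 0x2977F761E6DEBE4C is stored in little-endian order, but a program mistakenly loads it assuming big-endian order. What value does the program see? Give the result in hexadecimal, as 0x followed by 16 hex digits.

0x4CBEDEE661F77729

Stored little-endian, the bytes at ascending addresses are 4C BE DE E6 61 F7 77 29.
Read back as big-endian, the last byte is least significant, giving 0x4CBEDEE661F77729.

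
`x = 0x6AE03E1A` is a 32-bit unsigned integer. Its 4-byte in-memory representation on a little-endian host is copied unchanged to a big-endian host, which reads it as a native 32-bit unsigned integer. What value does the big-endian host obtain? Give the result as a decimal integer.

Stored little-endian, the bytes at ascending addresses are 1A 3E E0 6A.
Read back as big-endian, the last byte is least significant, giving 0x1A3EE06A.
0x1A3EE06A = 440328298.

440328298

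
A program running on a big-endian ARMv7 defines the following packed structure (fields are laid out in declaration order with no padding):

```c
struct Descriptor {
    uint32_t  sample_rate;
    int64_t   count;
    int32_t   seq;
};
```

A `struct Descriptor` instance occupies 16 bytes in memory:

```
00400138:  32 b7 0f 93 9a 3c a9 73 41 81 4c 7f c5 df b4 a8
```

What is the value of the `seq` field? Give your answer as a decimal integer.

`seq` follows `sample_rate` (4 B), `count` (8 B), so it starts at offset 4 + 8 = 12 and occupies 4 bytes.
Bytes at offsets 12..15: C5 DF B4 A8.
Big-endian stores the most-significant byte at the lowest address.
The bytes are already most-significant first: 0xC5DFB4A8.
Top bit is set, so as a signed 32-bit value this is 0xC5DFB4A8 − 2^32 = -975194968.

-975194968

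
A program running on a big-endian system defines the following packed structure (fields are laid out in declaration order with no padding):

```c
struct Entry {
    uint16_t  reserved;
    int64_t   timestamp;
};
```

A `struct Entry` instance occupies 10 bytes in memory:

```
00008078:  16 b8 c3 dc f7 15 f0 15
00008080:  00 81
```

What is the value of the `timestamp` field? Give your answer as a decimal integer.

-4333317067842977663

`timestamp` follows `reserved` (2 bytes), so it starts at byte offset 2 and occupies 8 bytes.
Bytes at offsets 2..9: C3 DC F7 15 F0 15 00 81.
In big-endian order the high byte comes first in memory.
The bytes are already most-significant first: 0xC3DCF715F0150081.
Top bit is set, so as a signed 64-bit value this is 0xC3DCF715F0150081 − 2^64 = -4333317067842977663.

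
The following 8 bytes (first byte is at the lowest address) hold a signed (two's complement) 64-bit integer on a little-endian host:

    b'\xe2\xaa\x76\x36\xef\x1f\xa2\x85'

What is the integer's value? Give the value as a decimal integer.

Little-endian stores the least-significant byte at the lowest address.
Reassemble most-significant byte first: 85 A2 1F EF 36 76 AA E2 → 0x85A21FEF3676AAE2.
Top bit is set, so as a signed 64-bit value this is 0x85A21FEF3676AAE2 − 2^64 = -8817450008166618398.

-8817450008166618398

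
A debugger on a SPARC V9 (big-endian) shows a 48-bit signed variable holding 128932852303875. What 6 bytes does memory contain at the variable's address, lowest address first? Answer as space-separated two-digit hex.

128932852303875 in hexadecimal, padded to 48 bits, is 0x754384DC8803.
Split into bytes (most-significant first): 75 43 84 DC 88 03.
Big-endian: lowest address holds the most-significant byte.
So the memory order matches the most-significant-first order: 75 43 84 DC 88 03.

75 43 84 DC 88 03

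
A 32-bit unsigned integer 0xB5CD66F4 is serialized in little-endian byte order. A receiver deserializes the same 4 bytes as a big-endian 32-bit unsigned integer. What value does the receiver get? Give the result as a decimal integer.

Stored little-endian, the bytes at ascending addresses are F4 66 CD B5.
Read back as big-endian, the last byte is least significant, giving 0xF466CDB5.
0xF466CDB5 = 4100378037.

4100378037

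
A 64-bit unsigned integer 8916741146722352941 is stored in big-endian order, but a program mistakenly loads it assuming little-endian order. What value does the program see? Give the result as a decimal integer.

8916741146722352941 in 64-bit hexadecimal is 0x7BBEA0D47C7EBF2D.
Stored big-endian, the bytes at ascending addresses are 7B BE A0 D4 7C 7E BF 2D.
Read back as little-endian, the first byte is least significant, giving 0x2DBF7E7CD4A0BE7B.
0x2DBF7E7CD4A0BE7B = 3296492526866841211.

3296492526866841211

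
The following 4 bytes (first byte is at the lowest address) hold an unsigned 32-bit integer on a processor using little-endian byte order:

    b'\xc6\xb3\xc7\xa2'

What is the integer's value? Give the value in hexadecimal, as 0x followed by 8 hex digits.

0xA2C7B3C6

In little-endian order the low byte comes first in memory.
Reassemble most-significant byte first: A2 C7 B3 C6 → 0xA2C7B3C6.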